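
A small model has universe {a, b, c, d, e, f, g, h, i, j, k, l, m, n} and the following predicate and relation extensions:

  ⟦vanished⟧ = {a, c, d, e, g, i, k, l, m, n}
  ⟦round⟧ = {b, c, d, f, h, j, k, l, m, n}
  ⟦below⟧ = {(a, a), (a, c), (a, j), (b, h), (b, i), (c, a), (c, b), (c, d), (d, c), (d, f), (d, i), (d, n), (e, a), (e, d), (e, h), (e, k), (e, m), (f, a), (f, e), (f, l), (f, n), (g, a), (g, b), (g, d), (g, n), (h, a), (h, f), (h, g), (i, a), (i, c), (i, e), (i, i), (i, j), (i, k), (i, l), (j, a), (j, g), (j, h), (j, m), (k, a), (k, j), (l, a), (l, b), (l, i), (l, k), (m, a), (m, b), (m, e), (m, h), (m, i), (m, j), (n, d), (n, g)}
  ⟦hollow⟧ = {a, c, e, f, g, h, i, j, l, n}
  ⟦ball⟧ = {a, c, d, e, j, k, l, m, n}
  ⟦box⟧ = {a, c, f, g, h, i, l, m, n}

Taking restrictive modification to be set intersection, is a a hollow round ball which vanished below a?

⟦which vanished⟧ = ⟦vanished⟧ = {a, c, d, e, g, i, k, l, m, n}
⟦below a⟧ = {x : ⟨x, a⟩ ∈ ⟦below⟧} = {a, c, e, f, g, h, i, j, k, l, m}
⟦ball⟧ = {a, c, d, e, j, k, l, m, n}
… ∩ ⟦which vanished⟧ = {a, c, d, e, j, k, l, m, n} ∩ {a, c, d, e, g, i, k, l, m, n} = {a, c, d, e, k, l, m, n}
… ∩ ⟦below a⟧ = {a, c, d, e, k, l, m, n} ∩ {a, c, e, f, g, h, i, j, k, l, m} = {a, c, e, k, l, m}
… ∩ ⟦hollow⟧ = {a, c, e, k, l, m} ∩ {a, c, e, f, g, h, i, j, l, n} = {a, c, e, l}
… ∩ ⟦round⟧ = {a, c, e, l} ∩ {b, c, d, f, h, j, k, l, m, n} = {c, l}
⟦hollow round ball which vanished below a⟧ = {c, l}; a ∉ this set.

no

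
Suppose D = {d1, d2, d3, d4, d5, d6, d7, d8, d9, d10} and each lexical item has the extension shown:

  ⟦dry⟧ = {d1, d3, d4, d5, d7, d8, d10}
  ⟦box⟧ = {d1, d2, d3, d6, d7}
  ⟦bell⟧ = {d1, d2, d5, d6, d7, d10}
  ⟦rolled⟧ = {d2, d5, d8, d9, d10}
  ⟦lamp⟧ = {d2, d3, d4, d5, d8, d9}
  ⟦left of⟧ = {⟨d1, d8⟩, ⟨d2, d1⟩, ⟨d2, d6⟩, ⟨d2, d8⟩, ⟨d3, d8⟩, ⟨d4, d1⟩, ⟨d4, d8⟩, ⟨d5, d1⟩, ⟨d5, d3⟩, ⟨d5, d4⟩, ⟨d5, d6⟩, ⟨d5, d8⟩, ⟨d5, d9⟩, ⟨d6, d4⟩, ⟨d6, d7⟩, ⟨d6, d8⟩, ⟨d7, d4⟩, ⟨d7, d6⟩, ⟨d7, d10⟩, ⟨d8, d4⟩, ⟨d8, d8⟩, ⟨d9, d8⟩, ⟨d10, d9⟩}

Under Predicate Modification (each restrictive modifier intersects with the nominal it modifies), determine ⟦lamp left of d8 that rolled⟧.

⟦left of d8⟧ = {x : ⟨x, d8⟩ ∈ ⟦left of⟧} = {d1, d2, d3, d4, d5, d6, d8, d9}
⟦that rolled⟧ = ⟦rolled⟧ = {d2, d5, d8, d9, d10}
⟦lamp⟧ = {d2, d3, d4, d5, d8, d9}
… ∩ ⟦left of d8⟧ = {d2, d3, d4, d5, d8, d9} ∩ {d1, d2, d3, d4, d5, d6, d8, d9} = {d2, d3, d4, d5, d8, d9}
… ∩ ⟦that rolled⟧ = {d2, d3, d4, d5, d8, d9} ∩ {d2, d5, d8, d9, d10} = {d2, d5, d8, d9}
So ⟦lamp left of d8 that rolled⟧ = {d2, d5, d8, d9}.

{d2, d5, d8, d9}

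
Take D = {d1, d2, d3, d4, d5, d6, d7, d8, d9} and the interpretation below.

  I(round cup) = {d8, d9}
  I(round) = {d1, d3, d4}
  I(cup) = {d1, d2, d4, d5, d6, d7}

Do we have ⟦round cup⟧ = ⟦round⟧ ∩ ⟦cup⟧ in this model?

no

⟦round⟧ ∩ ⟦cup⟧ = {d1, d3, d4} ∩ {d1, d2, d4, d5, d6, d7} = {d1, d4}
Observed ⟦round cup⟧ = {d8, d9}.
These differ, so the modifier is not intersective in this model.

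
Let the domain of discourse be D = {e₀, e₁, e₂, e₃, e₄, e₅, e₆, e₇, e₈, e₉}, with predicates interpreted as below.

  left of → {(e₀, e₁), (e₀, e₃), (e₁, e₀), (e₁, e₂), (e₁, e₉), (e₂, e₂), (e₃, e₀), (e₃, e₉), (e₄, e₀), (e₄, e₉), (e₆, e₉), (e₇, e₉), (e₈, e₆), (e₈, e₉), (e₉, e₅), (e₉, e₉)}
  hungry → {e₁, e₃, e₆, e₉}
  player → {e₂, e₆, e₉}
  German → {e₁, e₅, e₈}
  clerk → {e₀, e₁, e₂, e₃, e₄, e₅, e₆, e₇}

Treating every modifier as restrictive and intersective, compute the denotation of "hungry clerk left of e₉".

{e₁, e₃, e₆}

⟦left of e₉⟧ = {x : ⟨x, e₉⟩ ∈ ⟦left of⟧} = {e₁, e₃, e₄, e₆, e₇, e₈, e₉}
⟦clerk⟧ = {e₀, e₁, e₂, e₃, e₄, e₅, e₆, e₇}
… ∩ ⟦left of e₉⟧ = {e₀, e₁, e₂, e₃, e₄, e₅, e₆, e₇} ∩ {e₁, e₃, e₄, e₆, e₇, e₈, e₉} = {e₁, e₃, e₄, e₆, e₇}
… ∩ ⟦hungry⟧ = {e₁, e₃, e₄, e₆, e₇} ∩ {e₁, e₃, e₆, e₉} = {e₁, e₃, e₆}
So ⟦hungry clerk left of e₉⟧ = {e₁, e₃, e₆}.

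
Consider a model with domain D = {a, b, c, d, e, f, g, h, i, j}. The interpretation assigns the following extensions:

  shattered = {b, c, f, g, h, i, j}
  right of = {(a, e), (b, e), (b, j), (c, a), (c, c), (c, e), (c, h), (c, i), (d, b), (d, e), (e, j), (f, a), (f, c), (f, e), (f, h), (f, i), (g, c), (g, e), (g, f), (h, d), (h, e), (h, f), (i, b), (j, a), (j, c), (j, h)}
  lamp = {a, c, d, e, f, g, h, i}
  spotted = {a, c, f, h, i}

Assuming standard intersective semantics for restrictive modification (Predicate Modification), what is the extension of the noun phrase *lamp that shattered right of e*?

{c, f, g, h}

⟦that shattered⟧ = ⟦shattered⟧ = {b, c, f, g, h, i, j}
⟦right of e⟧ = {x : ⟨x, e⟩ ∈ ⟦right of⟧} = {a, b, c, d, f, g, h}
⟦lamp⟧ = {a, c, d, e, f, g, h, i}
… ∩ ⟦that shattered⟧ = {a, c, d, e, f, g, h, i} ∩ {b, c, f, g, h, i, j} = {c, f, g, h, i}
… ∩ ⟦right of e⟧ = {c, f, g, h, i} ∩ {a, b, c, d, f, g, h} = {c, f, g, h}
So ⟦lamp that shattered right of e⟧ = {c, f, g, h}.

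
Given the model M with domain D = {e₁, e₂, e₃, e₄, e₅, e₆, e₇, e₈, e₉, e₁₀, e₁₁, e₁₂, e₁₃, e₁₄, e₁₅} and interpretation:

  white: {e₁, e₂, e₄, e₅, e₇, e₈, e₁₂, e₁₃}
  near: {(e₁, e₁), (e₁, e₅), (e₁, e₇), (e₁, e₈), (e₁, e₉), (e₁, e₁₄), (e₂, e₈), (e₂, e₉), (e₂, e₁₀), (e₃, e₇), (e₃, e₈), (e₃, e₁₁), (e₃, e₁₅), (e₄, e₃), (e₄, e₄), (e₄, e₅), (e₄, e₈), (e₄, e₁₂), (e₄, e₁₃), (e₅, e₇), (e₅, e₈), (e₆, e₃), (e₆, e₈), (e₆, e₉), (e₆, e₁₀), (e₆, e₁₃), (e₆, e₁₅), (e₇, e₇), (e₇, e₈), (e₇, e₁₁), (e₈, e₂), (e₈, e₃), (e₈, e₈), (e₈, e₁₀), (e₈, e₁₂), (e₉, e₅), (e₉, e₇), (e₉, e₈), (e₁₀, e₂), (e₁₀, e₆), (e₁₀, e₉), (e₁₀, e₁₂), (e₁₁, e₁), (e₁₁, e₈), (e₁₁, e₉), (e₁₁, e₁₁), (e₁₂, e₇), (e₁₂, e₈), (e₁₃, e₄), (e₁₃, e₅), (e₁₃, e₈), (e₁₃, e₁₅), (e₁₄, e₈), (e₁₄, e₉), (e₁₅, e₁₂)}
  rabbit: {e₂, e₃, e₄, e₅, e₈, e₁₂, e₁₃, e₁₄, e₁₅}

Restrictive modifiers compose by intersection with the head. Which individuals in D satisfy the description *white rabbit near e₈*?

{e₂, e₄, e₅, e₈, e₁₂, e₁₃}

⟦near e₈⟧ = {x : ⟨x, e₈⟩ ∈ ⟦near⟧} = {e₁, e₂, e₃, e₄, e₅, e₆, e₇, e₈, e₉, e₁₁, e₁₂, e₁₃, e₁₄}
⟦rabbit⟧ = {e₂, e₃, e₄, e₅, e₈, e₁₂, e₁₃, e₁₄, e₁₅}
… ∩ ⟦near e₈⟧ = {e₂, e₃, e₄, e₅, e₈, e₁₂, e₁₃, e₁₄, e₁₅} ∩ {e₁, e₂, e₃, e₄, e₅, e₆, e₇, e₈, e₉, e₁₁, e₁₂, e₁₃, e₁₄} = {e₂, e₃, e₄, e₅, e₈, e₁₂, e₁₃, e₁₄}
… ∩ ⟦white⟧ = {e₂, e₃, e₄, e₅, e₈, e₁₂, e₁₃, e₁₄} ∩ {e₁, e₂, e₄, e₅, e₇, e₈, e₁₂, e₁₃} = {e₂, e₄, e₅, e₈, e₁₂, e₁₃}
So ⟦white rabbit near e₈⟧ = {e₂, e₄, e₅, e₈, e₁₂, e₁₃}.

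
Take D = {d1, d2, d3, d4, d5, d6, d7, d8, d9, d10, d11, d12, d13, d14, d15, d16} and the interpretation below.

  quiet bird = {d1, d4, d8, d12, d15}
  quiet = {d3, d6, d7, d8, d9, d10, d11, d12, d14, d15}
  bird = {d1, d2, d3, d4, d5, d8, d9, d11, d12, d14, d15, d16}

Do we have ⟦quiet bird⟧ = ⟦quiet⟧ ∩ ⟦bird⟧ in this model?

⟦quiet⟧ ∩ ⟦bird⟧ = {d3, d6, d7, d8, d9, d10, d11, d12, d14, d15} ∩ {d1, d2, d3, d4, d5, d8, d9, d11, d12, d14, d15, d16} = {d3, d8, d9, d11, d12, d14, d15}
Observed ⟦quiet bird⟧ = {d1, d4, d8, d12, d15}.
These differ, so the modifier is not intersective in this model.

no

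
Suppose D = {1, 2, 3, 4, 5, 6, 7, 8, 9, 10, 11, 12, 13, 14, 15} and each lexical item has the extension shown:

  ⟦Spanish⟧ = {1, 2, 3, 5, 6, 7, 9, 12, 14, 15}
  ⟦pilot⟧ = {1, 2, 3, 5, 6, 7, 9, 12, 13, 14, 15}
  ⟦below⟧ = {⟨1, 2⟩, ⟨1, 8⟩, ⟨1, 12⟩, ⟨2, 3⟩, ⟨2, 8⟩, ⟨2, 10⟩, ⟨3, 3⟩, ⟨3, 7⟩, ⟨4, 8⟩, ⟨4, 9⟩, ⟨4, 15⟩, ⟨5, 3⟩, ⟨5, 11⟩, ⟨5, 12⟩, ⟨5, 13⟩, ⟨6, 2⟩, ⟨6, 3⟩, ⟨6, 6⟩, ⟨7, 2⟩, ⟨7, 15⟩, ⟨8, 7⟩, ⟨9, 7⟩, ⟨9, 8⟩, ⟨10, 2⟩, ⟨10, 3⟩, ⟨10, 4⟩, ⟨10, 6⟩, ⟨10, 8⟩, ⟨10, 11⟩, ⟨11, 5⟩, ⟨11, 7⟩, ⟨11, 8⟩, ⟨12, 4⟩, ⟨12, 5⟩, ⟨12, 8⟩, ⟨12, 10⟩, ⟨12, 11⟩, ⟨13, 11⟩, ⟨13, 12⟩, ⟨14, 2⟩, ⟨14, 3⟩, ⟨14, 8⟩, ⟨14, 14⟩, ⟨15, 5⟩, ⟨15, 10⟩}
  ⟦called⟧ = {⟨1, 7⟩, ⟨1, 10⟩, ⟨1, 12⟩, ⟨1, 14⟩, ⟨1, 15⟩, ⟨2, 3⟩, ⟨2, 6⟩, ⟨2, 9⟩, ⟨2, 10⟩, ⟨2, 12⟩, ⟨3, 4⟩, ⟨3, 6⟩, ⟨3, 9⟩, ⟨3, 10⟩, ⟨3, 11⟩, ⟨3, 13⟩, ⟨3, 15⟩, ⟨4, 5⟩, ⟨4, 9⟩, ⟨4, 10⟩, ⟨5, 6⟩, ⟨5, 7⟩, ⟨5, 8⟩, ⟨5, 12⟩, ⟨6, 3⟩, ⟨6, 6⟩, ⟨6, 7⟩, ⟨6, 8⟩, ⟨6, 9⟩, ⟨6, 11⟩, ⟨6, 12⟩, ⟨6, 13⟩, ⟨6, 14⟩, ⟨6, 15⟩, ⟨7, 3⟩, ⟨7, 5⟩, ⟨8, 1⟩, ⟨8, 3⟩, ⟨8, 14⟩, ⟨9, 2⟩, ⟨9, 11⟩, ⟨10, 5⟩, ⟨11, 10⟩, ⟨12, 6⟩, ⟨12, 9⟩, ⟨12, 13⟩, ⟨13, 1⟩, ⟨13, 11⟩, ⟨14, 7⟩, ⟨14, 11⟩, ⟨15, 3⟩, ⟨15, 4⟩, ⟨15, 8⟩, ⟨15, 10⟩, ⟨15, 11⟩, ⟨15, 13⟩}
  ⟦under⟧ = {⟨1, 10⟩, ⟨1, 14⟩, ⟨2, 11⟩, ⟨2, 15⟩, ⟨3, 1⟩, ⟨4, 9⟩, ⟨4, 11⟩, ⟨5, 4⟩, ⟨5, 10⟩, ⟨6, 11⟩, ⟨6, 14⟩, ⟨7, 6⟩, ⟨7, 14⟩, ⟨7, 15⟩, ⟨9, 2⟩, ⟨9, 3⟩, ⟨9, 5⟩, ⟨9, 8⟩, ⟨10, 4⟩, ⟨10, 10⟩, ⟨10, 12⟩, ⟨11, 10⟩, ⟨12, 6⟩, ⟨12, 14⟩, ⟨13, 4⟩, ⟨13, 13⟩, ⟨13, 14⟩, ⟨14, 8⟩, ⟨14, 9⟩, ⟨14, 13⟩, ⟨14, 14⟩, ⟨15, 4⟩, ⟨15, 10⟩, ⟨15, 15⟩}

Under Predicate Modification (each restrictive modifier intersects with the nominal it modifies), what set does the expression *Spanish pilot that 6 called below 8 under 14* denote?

{12, 14}

⟦that 6 called⟧ = {x : ⟨6, x⟩ ∈ ⟦called⟧} = {3, 6, 7, 8, 9, 11, 12, 13, 14, 15}
⟦below 8⟧ = {x : ⟨x, 8⟩ ∈ ⟦below⟧} = {1, 2, 4, 9, 10, 11, 12, 14}
⟦under 14⟧ = {x : ⟨x, 14⟩ ∈ ⟦under⟧} = {1, 6, 7, 12, 13, 14}
⟦pilot⟧ = {1, 2, 3, 5, 6, 7, 9, 12, 13, 14, 15}
… ∩ ⟦that 6 called⟧ = {1, 2, 3, 5, 6, 7, 9, 12, 13, 14, 15} ∩ {3, 6, 7, 8, 9, 11, 12, 13, 14, 15} = {3, 6, 7, 9, 12, 13, 14, 15}
… ∩ ⟦below 8⟧ = {3, 6, 7, 9, 12, 13, 14, 15} ∩ {1, 2, 4, 9, 10, 11, 12, 14} = {9, 12, 14}
… ∩ ⟦under 14⟧ = {9, 12, 14} ∩ {1, 6, 7, 12, 13, 14} = {12, 14}
… ∩ ⟦Spanish⟧ = {12, 14} ∩ {1, 2, 3, 5, 6, 7, 9, 12, 14, 15} = {12, 14}
So ⟦Spanish pilot that 6 called below 8 under 14⟧ = {12, 14}.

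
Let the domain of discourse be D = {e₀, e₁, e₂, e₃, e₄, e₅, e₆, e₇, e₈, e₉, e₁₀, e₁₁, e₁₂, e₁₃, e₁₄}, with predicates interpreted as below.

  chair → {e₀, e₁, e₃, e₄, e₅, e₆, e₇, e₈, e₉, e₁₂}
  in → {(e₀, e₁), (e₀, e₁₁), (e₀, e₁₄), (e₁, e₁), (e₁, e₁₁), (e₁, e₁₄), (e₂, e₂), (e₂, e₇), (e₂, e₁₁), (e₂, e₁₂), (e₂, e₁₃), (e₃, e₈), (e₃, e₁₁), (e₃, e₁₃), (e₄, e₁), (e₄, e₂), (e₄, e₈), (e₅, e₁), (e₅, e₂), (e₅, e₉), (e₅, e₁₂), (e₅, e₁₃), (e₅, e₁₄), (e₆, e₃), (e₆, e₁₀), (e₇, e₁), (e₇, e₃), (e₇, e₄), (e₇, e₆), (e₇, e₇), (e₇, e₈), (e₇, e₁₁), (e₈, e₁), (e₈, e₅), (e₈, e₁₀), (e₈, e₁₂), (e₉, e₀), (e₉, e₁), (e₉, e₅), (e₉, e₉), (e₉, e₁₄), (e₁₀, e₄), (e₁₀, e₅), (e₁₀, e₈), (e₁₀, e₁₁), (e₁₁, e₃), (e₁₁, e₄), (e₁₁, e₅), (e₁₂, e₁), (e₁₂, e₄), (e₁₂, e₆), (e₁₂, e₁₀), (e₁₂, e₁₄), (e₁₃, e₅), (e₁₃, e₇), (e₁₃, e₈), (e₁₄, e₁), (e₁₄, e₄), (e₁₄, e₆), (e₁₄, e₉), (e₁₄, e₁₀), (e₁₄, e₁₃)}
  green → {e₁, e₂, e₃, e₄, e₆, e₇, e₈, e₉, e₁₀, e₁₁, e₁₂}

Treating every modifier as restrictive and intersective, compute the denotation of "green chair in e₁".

{e₁, e₄, e₇, e₈, e₉, e₁₂}

⟦in e₁⟧ = {x : ⟨x, e₁⟩ ∈ ⟦in⟧} = {e₀, e₁, e₄, e₅, e₇, e₈, e₉, e₁₂, e₁₄}
⟦chair⟧ = {e₀, e₁, e₃, e₄, e₅, e₆, e₇, e₈, e₉, e₁₂}
… ∩ ⟦in e₁⟧ = {e₀, e₁, e₃, e₄, e₅, e₆, e₇, e₈, e₉, e₁₂} ∩ {e₀, e₁, e₄, e₅, e₇, e₈, e₉, e₁₂, e₁₄} = {e₀, e₁, e₄, e₅, e₇, e₈, e₉, e₁₂}
… ∩ ⟦green⟧ = {e₀, e₁, e₄, e₅, e₇, e₈, e₉, e₁₂} ∩ {e₁, e₂, e₃, e₄, e₆, e₇, e₈, e₉, e₁₀, e₁₁, e₁₂} = {e₁, e₄, e₇, e₈, e₉, e₁₂}
So ⟦green chair in e₁⟧ = {e₁, e₄, e₇, e₈, e₉, e₁₂}.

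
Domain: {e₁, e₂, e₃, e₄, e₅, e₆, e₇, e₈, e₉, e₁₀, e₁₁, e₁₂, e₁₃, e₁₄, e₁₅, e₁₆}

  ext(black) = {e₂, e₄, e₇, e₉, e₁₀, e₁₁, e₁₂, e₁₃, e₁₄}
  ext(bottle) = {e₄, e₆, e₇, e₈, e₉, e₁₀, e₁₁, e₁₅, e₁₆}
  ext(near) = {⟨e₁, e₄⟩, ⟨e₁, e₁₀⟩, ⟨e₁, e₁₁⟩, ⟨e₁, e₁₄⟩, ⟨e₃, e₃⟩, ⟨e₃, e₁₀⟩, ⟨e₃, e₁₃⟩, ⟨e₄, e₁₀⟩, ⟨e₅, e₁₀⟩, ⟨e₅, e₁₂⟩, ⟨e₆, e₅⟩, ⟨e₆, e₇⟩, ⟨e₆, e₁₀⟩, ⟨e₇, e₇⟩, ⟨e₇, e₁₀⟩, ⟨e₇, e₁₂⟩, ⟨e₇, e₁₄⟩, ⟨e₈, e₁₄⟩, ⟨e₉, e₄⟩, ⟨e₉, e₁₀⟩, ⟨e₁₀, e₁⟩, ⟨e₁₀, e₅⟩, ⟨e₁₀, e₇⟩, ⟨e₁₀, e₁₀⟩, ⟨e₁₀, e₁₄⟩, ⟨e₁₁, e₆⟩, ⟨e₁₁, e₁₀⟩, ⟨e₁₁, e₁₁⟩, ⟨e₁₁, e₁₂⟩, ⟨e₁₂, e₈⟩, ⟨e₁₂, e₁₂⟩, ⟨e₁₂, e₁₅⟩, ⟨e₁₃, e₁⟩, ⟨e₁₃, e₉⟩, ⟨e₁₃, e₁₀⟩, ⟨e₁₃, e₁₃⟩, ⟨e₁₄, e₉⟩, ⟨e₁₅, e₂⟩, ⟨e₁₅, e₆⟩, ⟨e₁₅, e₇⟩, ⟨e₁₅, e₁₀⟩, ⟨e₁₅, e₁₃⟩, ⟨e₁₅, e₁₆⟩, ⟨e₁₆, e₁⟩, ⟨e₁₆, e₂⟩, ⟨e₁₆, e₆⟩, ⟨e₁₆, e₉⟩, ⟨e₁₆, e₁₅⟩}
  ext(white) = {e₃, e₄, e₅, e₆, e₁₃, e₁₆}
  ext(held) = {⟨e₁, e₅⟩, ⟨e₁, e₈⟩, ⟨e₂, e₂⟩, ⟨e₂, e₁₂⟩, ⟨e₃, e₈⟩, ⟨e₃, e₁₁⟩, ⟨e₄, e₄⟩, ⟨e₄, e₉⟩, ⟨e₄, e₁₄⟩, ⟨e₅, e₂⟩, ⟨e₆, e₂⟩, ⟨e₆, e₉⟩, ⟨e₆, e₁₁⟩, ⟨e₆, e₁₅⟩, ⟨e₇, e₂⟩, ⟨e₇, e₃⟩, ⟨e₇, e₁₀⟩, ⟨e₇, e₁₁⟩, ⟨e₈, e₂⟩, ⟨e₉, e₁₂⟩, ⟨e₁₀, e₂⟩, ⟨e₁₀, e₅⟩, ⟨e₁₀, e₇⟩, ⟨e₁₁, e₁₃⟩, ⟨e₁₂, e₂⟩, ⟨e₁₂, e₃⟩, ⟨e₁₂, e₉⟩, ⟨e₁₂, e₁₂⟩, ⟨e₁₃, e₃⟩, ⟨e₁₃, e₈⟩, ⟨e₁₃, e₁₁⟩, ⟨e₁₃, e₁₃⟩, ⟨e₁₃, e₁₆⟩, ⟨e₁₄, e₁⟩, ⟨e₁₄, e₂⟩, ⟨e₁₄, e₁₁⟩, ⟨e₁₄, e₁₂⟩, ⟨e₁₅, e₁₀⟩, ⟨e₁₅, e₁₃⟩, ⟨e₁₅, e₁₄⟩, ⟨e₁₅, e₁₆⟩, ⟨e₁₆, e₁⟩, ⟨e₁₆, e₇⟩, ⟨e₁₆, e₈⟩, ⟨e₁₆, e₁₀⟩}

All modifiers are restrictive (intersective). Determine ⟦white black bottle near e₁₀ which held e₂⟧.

{ }

⟦near e₁₀⟧ = {x : ⟨x, e₁₀⟩ ∈ ⟦near⟧} = {e₁, e₃, e₄, e₅, e₆, e₇, e₉, e₁₀, e₁₁, e₁₃, e₁₅}
⟦which held e₂⟧ = {x : ⟨x, e₂⟩ ∈ ⟦held⟧} = {e₂, e₅, e₆, e₇, e₈, e₁₀, e₁₂, e₁₄}
⟦bottle⟧ = {e₄, e₆, e₇, e₈, e₉, e₁₀, e₁₁, e₁₅, e₁₆}
… ∩ ⟦near e₁₀⟧ = {e₄, e₆, e₇, e₈, e₉, e₁₀, e₁₁, e₁₅, e₁₆} ∩ {e₁, e₃, e₄, e₅, e₆, e₇, e₉, e₁₀, e₁₁, e₁₃, e₁₅} = {e₄, e₆, e₇, e₉, e₁₀, e₁₁, e₁₅}
… ∩ ⟦which held e₂⟧ = {e₄, e₆, e₇, e₉, e₁₀, e₁₁, e₁₅} ∩ {e₂, e₅, e₆, e₇, e₈, e₁₀, e₁₂, e₁₄} = {e₆, e₇, e₁₀}
… ∩ ⟦white⟧ = {e₆, e₇, e₁₀} ∩ {e₃, e₄, e₅, e₆, e₁₃, e₁₆} = {e₆}
… ∩ ⟦black⟧ = {e₆} ∩ {e₂, e₄, e₇, e₉, e₁₀, e₁₁, e₁₂, e₁₃, e₁₄} = ∅
So ⟦white black bottle near e₁₀ which held e₂⟧ = { }.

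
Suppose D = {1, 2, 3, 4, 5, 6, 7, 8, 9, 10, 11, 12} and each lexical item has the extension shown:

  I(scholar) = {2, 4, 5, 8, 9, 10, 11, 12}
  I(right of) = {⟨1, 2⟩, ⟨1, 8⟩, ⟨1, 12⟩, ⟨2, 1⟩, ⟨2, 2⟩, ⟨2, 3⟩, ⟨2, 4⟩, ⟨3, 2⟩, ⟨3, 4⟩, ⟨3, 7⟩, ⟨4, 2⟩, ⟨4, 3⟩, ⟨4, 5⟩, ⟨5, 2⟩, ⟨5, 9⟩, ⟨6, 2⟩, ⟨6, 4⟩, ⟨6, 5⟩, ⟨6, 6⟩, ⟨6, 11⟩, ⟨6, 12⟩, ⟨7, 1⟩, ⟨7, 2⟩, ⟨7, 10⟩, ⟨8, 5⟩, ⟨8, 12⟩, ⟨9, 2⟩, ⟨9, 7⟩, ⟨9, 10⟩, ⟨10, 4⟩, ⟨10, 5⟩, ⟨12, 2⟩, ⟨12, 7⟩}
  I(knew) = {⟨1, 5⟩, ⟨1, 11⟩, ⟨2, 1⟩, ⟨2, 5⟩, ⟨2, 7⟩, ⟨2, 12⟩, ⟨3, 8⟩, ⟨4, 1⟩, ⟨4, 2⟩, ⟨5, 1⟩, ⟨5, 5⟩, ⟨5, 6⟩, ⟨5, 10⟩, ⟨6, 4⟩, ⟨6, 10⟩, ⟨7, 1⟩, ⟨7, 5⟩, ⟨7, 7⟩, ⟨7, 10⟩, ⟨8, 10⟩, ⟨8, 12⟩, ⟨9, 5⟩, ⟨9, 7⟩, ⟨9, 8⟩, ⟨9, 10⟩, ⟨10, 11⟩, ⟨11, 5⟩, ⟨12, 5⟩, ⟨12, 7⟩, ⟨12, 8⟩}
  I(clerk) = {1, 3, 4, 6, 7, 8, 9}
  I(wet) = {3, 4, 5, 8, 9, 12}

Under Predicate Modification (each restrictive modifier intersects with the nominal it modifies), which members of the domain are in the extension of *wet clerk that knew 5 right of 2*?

{9}

⟦that knew 5⟧ = {x : ⟨x, 5⟩ ∈ ⟦knew⟧} = {1, 2, 5, 7, 9, 11, 12}
⟦right of 2⟧ = {x : ⟨x, 2⟩ ∈ ⟦right of⟧} = {1, 2, 3, 4, 5, 6, 7, 9, 12}
⟦clerk⟧ = {1, 3, 4, 6, 7, 8, 9}
… ∩ ⟦that knew 5⟧ = {1, 3, 4, 6, 7, 8, 9} ∩ {1, 2, 5, 7, 9, 11, 12} = {1, 7, 9}
… ∩ ⟦right of 2⟧ = {1, 7, 9} ∩ {1, 2, 3, 4, 5, 6, 7, 9, 12} = {1, 7, 9}
… ∩ ⟦wet⟧ = {1, 7, 9} ∩ {3, 4, 5, 8, 9, 12} = {9}
So ⟦wet clerk that knew 5 right of 2⟧ = {9}.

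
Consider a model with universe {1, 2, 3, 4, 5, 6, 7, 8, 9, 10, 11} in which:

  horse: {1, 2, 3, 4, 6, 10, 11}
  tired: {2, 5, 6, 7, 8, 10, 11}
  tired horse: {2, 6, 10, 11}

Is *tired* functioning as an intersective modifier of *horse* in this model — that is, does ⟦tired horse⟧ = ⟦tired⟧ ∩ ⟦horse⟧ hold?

⟦tired⟧ ∩ ⟦horse⟧ = {2, 5, 6, 7, 8, 10, 11} ∩ {1, 2, 3, 4, 6, 10, 11} = {2, 6, 10, 11}
Observed ⟦tired horse⟧ = {2, 6, 10, 11}.
These coincide, so the modifier is intersective here.

yes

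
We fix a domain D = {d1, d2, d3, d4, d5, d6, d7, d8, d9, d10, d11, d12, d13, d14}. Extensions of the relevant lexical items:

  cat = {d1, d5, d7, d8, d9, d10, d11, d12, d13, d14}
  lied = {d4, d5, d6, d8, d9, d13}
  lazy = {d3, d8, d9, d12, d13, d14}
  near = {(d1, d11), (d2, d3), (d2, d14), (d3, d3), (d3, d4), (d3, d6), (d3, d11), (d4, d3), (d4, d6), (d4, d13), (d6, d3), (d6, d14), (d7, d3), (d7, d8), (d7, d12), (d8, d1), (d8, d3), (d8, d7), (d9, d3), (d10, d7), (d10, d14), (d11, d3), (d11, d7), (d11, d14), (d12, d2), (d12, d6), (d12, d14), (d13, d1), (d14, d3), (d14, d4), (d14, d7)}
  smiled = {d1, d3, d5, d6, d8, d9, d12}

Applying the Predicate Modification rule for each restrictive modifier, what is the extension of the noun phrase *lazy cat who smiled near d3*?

{d8, d9}

⟦who smiled⟧ = ⟦smiled⟧ = {d1, d3, d5, d6, d8, d9, d12}
⟦near d3⟧ = {x : ⟨x, d3⟩ ∈ ⟦near⟧} = {d2, d3, d4, d6, d7, d8, d9, d11, d14}
⟦cat⟧ = {d1, d5, d7, d8, d9, d10, d11, d12, d13, d14}
… ∩ ⟦who smiled⟧ = {d1, d5, d7, d8, d9, d10, d11, d12, d13, d14} ∩ {d1, d3, d5, d6, d8, d9, d12} = {d1, d5, d8, d9, d12}
… ∩ ⟦near d3⟧ = {d1, d5, d8, d9, d12} ∩ {d2, d3, d4, d6, d7, d8, d9, d11, d14} = {d8, d9}
… ∩ ⟦lazy⟧ = {d8, d9} ∩ {d3, d8, d9, d12, d13, d14} = {d8, d9}
So ⟦lazy cat who smiled near d3⟧ = {d8, d9}.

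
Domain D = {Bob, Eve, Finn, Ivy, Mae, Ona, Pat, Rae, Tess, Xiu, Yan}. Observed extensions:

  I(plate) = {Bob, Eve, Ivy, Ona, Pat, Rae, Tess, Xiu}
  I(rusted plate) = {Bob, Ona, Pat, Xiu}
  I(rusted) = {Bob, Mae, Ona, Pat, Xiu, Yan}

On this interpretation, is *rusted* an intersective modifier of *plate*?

⟦rusted⟧ ∩ ⟦plate⟧ = {Bob, Mae, Ona, Pat, Xiu, Yan} ∩ {Bob, Eve, Ivy, Ona, Pat, Rae, Tess, Xiu} = {Bob, Ona, Pat, Xiu}
Observed ⟦rusted plate⟧ = {Bob, Ona, Pat, Xiu}.
These coincide, so the modifier is intersective here.

yes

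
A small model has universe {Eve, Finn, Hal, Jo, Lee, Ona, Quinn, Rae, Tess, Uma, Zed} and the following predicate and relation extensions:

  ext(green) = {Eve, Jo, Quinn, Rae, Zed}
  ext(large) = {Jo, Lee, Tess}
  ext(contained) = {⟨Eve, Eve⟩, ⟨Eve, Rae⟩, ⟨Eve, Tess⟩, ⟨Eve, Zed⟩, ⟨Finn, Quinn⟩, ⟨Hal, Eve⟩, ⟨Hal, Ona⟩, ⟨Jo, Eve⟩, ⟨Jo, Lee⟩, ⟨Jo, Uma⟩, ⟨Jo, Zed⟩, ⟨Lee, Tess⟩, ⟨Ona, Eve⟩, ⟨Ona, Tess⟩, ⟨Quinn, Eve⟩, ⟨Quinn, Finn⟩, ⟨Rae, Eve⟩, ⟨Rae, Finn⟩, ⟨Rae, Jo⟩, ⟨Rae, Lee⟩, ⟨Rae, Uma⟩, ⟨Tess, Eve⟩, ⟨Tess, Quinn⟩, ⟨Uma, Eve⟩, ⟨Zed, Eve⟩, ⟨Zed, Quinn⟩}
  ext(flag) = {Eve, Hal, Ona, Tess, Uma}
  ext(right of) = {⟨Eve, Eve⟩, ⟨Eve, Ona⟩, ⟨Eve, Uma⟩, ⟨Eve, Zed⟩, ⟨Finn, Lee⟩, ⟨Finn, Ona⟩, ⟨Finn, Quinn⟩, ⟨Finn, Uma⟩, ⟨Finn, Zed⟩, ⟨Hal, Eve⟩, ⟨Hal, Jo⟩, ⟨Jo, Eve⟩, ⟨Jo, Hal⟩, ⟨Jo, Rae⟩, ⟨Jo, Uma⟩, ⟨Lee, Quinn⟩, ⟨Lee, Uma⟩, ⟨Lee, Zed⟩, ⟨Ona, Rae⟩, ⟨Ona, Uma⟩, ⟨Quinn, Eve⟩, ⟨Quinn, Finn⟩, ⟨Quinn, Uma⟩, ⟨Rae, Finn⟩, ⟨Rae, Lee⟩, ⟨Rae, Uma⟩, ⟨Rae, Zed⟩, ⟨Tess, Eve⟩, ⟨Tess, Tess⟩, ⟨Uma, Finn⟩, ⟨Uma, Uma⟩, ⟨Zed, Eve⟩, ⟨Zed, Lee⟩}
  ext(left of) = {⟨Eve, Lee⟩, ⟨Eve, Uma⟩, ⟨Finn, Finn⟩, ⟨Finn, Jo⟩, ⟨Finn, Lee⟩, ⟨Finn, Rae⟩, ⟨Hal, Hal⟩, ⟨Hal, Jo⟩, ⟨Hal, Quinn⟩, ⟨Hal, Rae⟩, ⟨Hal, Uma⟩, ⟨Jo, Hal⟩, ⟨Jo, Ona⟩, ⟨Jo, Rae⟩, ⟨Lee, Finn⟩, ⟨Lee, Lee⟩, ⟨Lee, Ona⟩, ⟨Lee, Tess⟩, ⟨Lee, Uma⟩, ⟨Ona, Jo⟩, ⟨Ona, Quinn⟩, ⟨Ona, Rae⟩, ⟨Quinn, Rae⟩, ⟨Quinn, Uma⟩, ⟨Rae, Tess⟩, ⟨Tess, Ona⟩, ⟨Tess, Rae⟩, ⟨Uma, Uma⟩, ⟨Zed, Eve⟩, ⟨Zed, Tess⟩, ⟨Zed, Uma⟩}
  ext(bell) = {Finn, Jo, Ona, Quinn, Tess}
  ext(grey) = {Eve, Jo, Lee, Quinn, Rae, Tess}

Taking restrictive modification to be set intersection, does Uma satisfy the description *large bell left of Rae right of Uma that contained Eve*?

no

⟦left of Rae⟧ = {x : ⟨x, Rae⟩ ∈ ⟦left of⟧} = {Finn, Hal, Jo, Ona, Quinn, Tess}
⟦right of Uma⟧ = {x : ⟨x, Uma⟩ ∈ ⟦right of⟧} = {Eve, Finn, Jo, Lee, Ona, Quinn, Rae, Uma}
⟦that contained Eve⟧ = {x : ⟨x, Eve⟩ ∈ ⟦contained⟧} = {Eve, Hal, Jo, Ona, Quinn, Rae, Tess, Uma, Zed}
⟦bell⟧ = {Finn, Jo, Ona, Quinn, Tess}
… ∩ ⟦left of Rae⟧ = {Finn, Jo, Ona, Quinn, Tess} ∩ {Finn, Hal, Jo, Ona, Quinn, Tess} = {Finn, Jo, Ona, Quinn, Tess}
… ∩ ⟦right of Uma⟧ = {Finn, Jo, Ona, Quinn, Tess} ∩ {Eve, Finn, Jo, Lee, Ona, Quinn, Rae, Uma} = {Finn, Jo, Ona, Quinn}
… ∩ ⟦that contained Eve⟧ = {Finn, Jo, Ona, Quinn} ∩ {Eve, Hal, Jo, Ona, Quinn, Rae, Tess, Uma, Zed} = {Jo, Ona, Quinn}
… ∩ ⟦large⟧ = {Jo, Ona, Quinn} ∩ {Jo, Lee, Tess} = {Jo}
⟦large bell left of Rae right of Uma that contained Eve⟧ = {Jo}; Uma ∉ this set.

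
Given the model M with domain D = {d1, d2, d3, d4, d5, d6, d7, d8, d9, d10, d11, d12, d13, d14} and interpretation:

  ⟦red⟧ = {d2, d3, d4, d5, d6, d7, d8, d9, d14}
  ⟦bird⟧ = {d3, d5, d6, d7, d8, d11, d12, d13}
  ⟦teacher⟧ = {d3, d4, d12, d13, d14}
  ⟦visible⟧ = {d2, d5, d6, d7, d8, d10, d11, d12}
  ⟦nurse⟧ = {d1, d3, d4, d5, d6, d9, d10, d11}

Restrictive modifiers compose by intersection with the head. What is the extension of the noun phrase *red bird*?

{d3, d5, d6, d7, d8}

⟦bird⟧ = {d3, d5, d6, d7, d8, d11, d12, d13}
… ∩ ⟦red⟧ = {d3, d5, d6, d7, d8, d11, d12, d13} ∩ {d2, d3, d4, d5, d6, d7, d8, d9, d14} = {d3, d5, d6, d7, d8}
So ⟦red bird⟧ = {d3, d5, d6, d7, d8}.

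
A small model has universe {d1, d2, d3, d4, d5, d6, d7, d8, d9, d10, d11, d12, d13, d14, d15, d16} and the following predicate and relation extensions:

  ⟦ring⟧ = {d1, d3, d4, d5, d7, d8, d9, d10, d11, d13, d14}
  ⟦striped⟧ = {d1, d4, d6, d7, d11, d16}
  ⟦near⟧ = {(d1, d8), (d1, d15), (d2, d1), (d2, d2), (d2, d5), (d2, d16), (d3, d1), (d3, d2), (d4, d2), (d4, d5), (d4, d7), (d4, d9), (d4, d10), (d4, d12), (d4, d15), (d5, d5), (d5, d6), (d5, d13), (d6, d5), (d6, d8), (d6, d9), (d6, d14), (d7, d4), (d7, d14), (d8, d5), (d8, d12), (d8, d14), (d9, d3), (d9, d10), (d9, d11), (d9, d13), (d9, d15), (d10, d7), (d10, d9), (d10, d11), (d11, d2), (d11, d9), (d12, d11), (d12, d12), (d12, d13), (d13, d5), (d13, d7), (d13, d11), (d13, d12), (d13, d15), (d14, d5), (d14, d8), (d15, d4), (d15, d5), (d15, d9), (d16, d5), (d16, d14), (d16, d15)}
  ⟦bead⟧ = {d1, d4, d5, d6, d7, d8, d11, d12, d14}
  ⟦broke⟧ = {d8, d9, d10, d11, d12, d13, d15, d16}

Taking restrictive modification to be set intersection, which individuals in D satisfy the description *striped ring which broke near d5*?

{}

⟦which broke⟧ = ⟦broke⟧ = {d8, d9, d10, d11, d12, d13, d15, d16}
⟦near d5⟧ = {x : ⟨x, d5⟩ ∈ ⟦near⟧} = {d2, d4, d5, d6, d8, d13, d14, d15, d16}
⟦ring⟧ = {d1, d3, d4, d5, d7, d8, d9, d10, d11, d13, d14}
… ∩ ⟦which broke⟧ = {d1, d3, d4, d5, d7, d8, d9, d10, d11, d13, d14} ∩ {d8, d9, d10, d11, d12, d13, d15, d16} = {d8, d9, d10, d11, d13}
… ∩ ⟦near d5⟧ = {d8, d9, d10, d11, d13} ∩ {d2, d4, d5, d6, d8, d13, d14, d15, d16} = {d8, d13}
… ∩ ⟦striped⟧ = {d8, d13} ∩ {d1, d4, d6, d7, d11, d16} = ∅
So ⟦striped ring which broke near d5⟧ = {}.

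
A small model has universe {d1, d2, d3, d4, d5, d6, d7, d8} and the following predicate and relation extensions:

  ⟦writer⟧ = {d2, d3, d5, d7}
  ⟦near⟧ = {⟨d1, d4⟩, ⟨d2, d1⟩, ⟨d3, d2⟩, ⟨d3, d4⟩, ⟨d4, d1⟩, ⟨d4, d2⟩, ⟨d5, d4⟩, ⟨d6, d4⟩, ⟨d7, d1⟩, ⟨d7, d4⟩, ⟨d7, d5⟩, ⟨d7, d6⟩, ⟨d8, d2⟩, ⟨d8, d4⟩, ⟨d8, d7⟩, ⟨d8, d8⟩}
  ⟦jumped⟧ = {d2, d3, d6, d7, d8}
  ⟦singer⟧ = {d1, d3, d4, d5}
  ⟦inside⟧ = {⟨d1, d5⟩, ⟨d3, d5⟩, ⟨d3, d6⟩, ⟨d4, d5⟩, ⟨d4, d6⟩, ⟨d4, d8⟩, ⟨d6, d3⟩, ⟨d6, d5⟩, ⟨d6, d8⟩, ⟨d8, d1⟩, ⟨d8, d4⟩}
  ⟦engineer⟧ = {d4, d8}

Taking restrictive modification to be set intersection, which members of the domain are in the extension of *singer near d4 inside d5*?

{d1, d3}

⟦near d4⟧ = {x : ⟨x, d4⟩ ∈ ⟦near⟧} = {d1, d3, d5, d6, d7, d8}
⟦inside d5⟧ = {x : ⟨x, d5⟩ ∈ ⟦inside⟧} = {d1, d3, d4, d6}
⟦singer⟧ = {d1, d3, d4, d5}
… ∩ ⟦near d4⟧ = {d1, d3, d4, d5} ∩ {d1, d3, d5, d6, d7, d8} = {d1, d3, d5}
… ∩ ⟦inside d5⟧ = {d1, d3, d5} ∩ {d1, d3, d4, d6} = {d1, d3}
So ⟦singer near d4 inside d5⟧ = {d1, d3}.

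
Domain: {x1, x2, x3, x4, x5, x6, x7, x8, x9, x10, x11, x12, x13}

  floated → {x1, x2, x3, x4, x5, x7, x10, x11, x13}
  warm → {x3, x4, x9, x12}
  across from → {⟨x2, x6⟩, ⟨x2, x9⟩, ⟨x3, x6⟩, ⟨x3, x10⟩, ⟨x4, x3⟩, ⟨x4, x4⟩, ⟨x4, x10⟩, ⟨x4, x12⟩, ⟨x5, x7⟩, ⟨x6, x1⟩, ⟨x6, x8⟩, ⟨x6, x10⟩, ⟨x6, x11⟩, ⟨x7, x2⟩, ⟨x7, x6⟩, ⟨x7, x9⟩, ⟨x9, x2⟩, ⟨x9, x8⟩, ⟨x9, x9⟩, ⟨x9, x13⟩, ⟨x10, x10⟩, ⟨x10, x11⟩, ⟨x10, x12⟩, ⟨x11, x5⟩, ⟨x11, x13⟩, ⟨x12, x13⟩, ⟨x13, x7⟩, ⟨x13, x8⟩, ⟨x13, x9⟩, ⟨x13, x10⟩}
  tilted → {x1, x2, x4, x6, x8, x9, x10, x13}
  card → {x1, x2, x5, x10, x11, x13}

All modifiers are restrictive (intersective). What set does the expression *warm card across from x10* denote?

⟦across from x10⟧ = {x : ⟨x, x10⟩ ∈ ⟦across from⟧} = {x3, x4, x6, x10, x13}
⟦card⟧ = {x1, x2, x5, x10, x11, x13}
… ∩ ⟦across from x10⟧ = {x1, x2, x5, x10, x11, x13} ∩ {x3, x4, x6, x10, x13} = {x10, x13}
… ∩ ⟦warm⟧ = {x10, x13} ∩ {x3, x4, x9, x12} = ∅
So ⟦warm card across from x10⟧ = ∅.

∅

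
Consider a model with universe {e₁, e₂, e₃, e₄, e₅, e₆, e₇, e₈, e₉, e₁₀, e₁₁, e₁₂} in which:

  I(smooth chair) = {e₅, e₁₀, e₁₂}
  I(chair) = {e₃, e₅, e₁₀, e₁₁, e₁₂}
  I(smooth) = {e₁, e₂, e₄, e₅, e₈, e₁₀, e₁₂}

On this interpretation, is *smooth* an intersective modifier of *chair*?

yes

⟦smooth⟧ ∩ ⟦chair⟧ = {e₁, e₂, e₄, e₅, e₈, e₁₀, e₁₂} ∩ {e₃, e₅, e₁₀, e₁₁, e₁₂} = {e₅, e₁₀, e₁₂}
Observed ⟦smooth chair⟧ = {e₅, e₁₀, e₁₂}.
These coincide, so the modifier is intersective here.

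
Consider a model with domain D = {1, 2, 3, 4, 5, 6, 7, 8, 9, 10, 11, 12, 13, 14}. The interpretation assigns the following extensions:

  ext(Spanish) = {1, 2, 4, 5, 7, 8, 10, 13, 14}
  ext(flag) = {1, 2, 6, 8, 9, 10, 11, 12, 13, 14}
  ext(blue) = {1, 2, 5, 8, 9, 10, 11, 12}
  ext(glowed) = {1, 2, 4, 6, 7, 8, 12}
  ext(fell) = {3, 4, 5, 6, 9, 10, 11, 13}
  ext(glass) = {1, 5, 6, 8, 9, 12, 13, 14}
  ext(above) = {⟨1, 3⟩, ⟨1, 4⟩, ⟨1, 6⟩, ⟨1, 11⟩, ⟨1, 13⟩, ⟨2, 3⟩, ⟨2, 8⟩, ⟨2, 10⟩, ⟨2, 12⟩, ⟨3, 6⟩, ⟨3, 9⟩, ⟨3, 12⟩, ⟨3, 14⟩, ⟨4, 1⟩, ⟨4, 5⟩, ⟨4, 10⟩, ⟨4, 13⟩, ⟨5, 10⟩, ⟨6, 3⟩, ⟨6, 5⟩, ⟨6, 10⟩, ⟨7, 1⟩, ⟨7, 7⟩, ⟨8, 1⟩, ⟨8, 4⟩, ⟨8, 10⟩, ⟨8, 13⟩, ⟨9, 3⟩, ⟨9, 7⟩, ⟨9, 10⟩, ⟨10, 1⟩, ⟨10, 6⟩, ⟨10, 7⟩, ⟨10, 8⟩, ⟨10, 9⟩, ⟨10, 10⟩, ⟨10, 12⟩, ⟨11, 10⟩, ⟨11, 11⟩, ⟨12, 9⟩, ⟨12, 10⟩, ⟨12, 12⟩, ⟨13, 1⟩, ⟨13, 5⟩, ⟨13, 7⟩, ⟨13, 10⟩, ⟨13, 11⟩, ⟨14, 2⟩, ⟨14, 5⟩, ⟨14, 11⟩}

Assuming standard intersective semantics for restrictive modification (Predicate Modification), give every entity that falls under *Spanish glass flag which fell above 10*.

⟦which fell⟧ = ⟦fell⟧ = {3, 4, 5, 6, 9, 10, 11, 13}
⟦above 10⟧ = {x : ⟨x, 10⟩ ∈ ⟦above⟧} = {2, 4, 5, 6, 8, 9, 10, 11, 12, 13}
⟦flag⟧ = {1, 2, 6, 8, 9, 10, 11, 12, 13, 14}
… ∩ ⟦which fell⟧ = {1, 2, 6, 8, 9, 10, 11, 12, 13, 14} ∩ {3, 4, 5, 6, 9, 10, 11, 13} = {6, 9, 10, 11, 13}
… ∩ ⟦above 10⟧ = {6, 9, 10, 11, 13} ∩ {2, 4, 5, 6, 8, 9, 10, 11, 12, 13} = {6, 9, 10, 11, 13}
… ∩ ⟦Spanish⟧ = {6, 9, 10, 11, 13} ∩ {1, 2, 4, 5, 7, 8, 10, 13, 14} = {10, 13}
… ∩ ⟦glass⟧ = {10, 13} ∩ {1, 5, 6, 8, 9, 12, 13, 14} = {13}
So ⟦Spanish glass flag which fell above 10⟧ = {13}.

{13}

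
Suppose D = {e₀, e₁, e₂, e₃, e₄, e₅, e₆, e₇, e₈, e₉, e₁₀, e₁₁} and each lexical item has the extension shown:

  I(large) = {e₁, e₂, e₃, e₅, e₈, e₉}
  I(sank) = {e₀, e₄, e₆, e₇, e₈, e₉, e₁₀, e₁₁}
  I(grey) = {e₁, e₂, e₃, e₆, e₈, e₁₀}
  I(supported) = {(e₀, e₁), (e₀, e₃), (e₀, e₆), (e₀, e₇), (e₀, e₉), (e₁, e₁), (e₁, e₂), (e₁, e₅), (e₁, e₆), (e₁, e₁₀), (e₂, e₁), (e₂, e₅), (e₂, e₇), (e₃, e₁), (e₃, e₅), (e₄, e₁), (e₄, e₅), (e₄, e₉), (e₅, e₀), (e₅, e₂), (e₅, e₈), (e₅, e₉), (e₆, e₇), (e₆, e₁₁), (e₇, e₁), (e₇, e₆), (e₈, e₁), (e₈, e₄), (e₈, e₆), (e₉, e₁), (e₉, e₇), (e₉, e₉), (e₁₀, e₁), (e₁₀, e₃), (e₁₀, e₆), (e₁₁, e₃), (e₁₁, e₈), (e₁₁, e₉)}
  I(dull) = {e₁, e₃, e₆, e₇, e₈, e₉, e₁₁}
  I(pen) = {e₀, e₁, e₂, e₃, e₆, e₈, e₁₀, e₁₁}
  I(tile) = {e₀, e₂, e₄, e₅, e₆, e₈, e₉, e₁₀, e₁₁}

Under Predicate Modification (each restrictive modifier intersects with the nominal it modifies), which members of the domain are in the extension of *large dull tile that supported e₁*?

{e₈, e₉}

⟦that supported e₁⟧ = {x : ⟨x, e₁⟩ ∈ ⟦supported⟧} = {e₀, e₁, e₂, e₃, e₄, e₇, e₈, e₉, e₁₀}
⟦tile⟧ = {e₀, e₂, e₄, e₅, e₆, e₈, e₉, e₁₀, e₁₁}
… ∩ ⟦that supported e₁⟧ = {e₀, e₂, e₄, e₅, e₆, e₈, e₉, e₁₀, e₁₁} ∩ {e₀, e₁, e₂, e₃, e₄, e₇, e₈, e₉, e₁₀} = {e₀, e₂, e₄, e₈, e₉, e₁₀}
… ∩ ⟦large⟧ = {e₀, e₂, e₄, e₈, e₉, e₁₀} ∩ {e₁, e₂, e₃, e₅, e₈, e₉} = {e₂, e₈, e₉}
… ∩ ⟦dull⟧ = {e₂, e₈, e₉} ∩ {e₁, e₃, e₆, e₇, e₈, e₉, e₁₁} = {e₈, e₉}
So ⟦large dull tile that supported e₁⟧ = {e₈, e₉}.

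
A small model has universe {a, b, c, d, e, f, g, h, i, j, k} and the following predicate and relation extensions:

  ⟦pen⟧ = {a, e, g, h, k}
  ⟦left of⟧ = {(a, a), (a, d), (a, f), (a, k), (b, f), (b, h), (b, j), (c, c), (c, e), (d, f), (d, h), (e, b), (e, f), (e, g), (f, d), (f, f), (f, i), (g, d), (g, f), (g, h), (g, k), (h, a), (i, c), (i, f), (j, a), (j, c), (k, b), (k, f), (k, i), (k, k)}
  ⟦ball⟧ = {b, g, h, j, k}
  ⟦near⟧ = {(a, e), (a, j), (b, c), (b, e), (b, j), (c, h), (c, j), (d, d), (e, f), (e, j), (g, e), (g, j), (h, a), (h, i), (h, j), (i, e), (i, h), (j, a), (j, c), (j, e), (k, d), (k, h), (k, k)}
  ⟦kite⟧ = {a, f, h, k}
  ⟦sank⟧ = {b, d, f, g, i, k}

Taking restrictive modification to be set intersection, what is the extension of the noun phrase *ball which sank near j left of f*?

⟦which sank⟧ = ⟦sank⟧ = {b, d, f, g, i, k}
⟦near j⟧ = {x : ⟨x, j⟩ ∈ ⟦near⟧} = {a, b, c, e, g, h}
⟦left of f⟧ = {x : ⟨x, f⟩ ∈ ⟦left of⟧} = {a, b, d, e, f, g, i, k}
⟦ball⟧ = {b, g, h, j, k}
… ∩ ⟦which sank⟧ = {b, g, h, j, k} ∩ {b, d, f, g, i, k} = {b, g, k}
… ∩ ⟦near j⟧ = {b, g, k} ∩ {a, b, c, e, g, h} = {b, g}
… ∩ ⟦left of f⟧ = {b, g} ∩ {a, b, d, e, f, g, i, k} = {b, g}
So ⟦ball which sank near j left of f⟧ = {b, g}.

{b, g}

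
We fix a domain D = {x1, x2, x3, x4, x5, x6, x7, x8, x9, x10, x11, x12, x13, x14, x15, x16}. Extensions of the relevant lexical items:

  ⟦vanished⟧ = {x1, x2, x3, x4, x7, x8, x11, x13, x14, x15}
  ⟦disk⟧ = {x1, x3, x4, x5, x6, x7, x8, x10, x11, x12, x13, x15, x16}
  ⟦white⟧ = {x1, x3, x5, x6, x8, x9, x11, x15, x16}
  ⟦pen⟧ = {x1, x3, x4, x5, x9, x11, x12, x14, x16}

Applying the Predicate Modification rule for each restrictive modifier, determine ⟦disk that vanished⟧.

⟦that vanished⟧ = ⟦vanished⟧ = {x1, x2, x3, x4, x7, x8, x11, x13, x14, x15}
⟦disk⟧ = {x1, x3, x4, x5, x6, x7, x8, x10, x11, x12, x13, x15, x16}
… ∩ ⟦that vanished⟧ = {x1, x3, x4, x5, x6, x7, x8, x10, x11, x12, x13, x15, x16} ∩ {x1, x2, x3, x4, x7, x8, x11, x13, x14, x15} = {x1, x3, x4, x7, x8, x11, x13, x15}
So ⟦disk that vanished⟧ = {x1, x3, x4, x7, x8, x11, x13, x15}.

{x1, x3, x4, x7, x8, x11, x13, x15}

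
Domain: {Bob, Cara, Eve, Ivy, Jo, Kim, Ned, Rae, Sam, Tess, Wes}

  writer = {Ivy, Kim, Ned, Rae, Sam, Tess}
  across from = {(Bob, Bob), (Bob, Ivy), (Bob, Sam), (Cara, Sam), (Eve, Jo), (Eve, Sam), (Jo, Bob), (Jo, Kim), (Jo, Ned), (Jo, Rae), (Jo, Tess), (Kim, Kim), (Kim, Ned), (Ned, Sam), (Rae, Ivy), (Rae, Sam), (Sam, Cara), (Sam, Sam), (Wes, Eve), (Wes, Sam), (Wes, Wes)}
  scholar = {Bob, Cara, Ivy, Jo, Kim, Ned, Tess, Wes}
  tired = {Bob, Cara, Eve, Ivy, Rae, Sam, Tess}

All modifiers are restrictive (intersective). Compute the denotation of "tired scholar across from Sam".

{Bob, Cara}

⟦across from Sam⟧ = {x : ⟨x, Sam⟩ ∈ ⟦across from⟧} = {Bob, Cara, Eve, Ned, Rae, Sam, Wes}
⟦scholar⟧ = {Bob, Cara, Ivy, Jo, Kim, Ned, Tess, Wes}
… ∩ ⟦across from Sam⟧ = {Bob, Cara, Ivy, Jo, Kim, Ned, Tess, Wes} ∩ {Bob, Cara, Eve, Ned, Rae, Sam, Wes} = {Bob, Cara, Ned, Wes}
… ∩ ⟦tired⟧ = {Bob, Cara, Ned, Wes} ∩ {Bob, Cara, Eve, Ivy, Rae, Sam, Tess} = {Bob, Cara}
So ⟦tired scholar across from Sam⟧ = {Bob, Cara}.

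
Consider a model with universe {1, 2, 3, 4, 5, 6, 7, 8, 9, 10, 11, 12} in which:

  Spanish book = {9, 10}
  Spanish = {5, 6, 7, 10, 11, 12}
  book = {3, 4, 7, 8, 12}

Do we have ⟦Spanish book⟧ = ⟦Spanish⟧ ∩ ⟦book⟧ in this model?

⟦Spanish⟧ ∩ ⟦book⟧ = {5, 6, 7, 10, 11, 12} ∩ {3, 4, 7, 8, 12} = {7, 12}
Observed ⟦Spanish book⟧ = {9, 10}.
These differ, so the modifier is not intersective in this model.

no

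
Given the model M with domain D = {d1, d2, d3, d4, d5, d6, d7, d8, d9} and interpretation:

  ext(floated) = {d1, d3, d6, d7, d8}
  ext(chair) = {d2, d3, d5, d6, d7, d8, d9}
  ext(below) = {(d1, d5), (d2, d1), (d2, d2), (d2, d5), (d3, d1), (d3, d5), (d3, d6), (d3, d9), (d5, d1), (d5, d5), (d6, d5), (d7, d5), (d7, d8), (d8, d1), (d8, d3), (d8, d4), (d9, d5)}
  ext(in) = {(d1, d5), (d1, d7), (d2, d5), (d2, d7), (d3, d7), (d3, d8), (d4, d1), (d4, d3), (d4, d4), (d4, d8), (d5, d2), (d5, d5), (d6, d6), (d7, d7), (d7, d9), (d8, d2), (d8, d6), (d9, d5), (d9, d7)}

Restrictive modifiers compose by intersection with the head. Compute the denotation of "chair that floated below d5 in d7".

{d3, d7}

⟦that floated⟧ = ⟦floated⟧ = {d1, d3, d6, d7, d8}
⟦below d5⟧ = {x : ⟨x, d5⟩ ∈ ⟦below⟧} = {d1, d2, d3, d5, d6, d7, d9}
⟦in d7⟧ = {x : ⟨x, d7⟩ ∈ ⟦in⟧} = {d1, d2, d3, d7, d9}
⟦chair⟧ = {d2, d3, d5, d6, d7, d8, d9}
… ∩ ⟦that floated⟧ = {d2, d3, d5, d6, d7, d8, d9} ∩ {d1, d3, d6, d7, d8} = {d3, d6, d7, d8}
… ∩ ⟦below d5⟧ = {d3, d6, d7, d8} ∩ {d1, d2, d3, d5, d6, d7, d9} = {d3, d6, d7}
… ∩ ⟦in d7⟧ = {d3, d6, d7} ∩ {d1, d2, d3, d7, d9} = {d3, d7}
So ⟦chair that floated below d5 in d7⟧ = {d3, d7}.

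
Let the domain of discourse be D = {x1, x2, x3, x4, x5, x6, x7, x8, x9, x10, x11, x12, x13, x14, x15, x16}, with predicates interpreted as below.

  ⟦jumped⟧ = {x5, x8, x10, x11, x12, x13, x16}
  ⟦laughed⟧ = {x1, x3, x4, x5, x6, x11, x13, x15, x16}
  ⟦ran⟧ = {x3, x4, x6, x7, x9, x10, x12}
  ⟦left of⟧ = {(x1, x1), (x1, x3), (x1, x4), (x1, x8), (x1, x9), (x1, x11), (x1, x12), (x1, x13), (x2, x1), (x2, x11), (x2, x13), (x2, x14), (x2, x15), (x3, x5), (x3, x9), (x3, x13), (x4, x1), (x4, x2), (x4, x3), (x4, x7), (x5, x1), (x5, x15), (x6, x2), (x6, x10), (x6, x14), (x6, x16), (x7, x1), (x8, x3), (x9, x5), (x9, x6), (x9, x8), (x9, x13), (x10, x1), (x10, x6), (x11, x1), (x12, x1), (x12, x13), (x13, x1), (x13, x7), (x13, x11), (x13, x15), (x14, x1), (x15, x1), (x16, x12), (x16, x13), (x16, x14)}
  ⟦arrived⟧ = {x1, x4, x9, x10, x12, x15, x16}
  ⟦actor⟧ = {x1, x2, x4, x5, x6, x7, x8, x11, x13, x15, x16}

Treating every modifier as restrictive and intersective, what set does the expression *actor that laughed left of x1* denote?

⟦that laughed⟧ = ⟦laughed⟧ = {x1, x3, x4, x5, x6, x11, x13, x15, x16}
⟦left of x1⟧ = {x : ⟨x, x1⟩ ∈ ⟦left of⟧} = {x1, x2, x4, x5, x7, x10, x11, x12, x13, x14, x15}
⟦actor⟧ = {x1, x2, x4, x5, x6, x7, x8, x11, x13, x15, x16}
… ∩ ⟦that laughed⟧ = {x1, x2, x4, x5, x6, x7, x8, x11, x13, x15, x16} ∩ {x1, x3, x4, x5, x6, x11, x13, x15, x16} = {x1, x4, x5, x6, x11, x13, x15, x16}
… ∩ ⟦left of x1⟧ = {x1, x4, x5, x6, x11, x13, x15, x16} ∩ {x1, x2, x4, x5, x7, x10, x11, x12, x13, x14, x15} = {x1, x4, x5, x11, x13, x15}
So ⟦actor that laughed left of x1⟧ = {x1, x4, x5, x11, x13, x15}.

{x1, x4, x5, x11, x13, x15}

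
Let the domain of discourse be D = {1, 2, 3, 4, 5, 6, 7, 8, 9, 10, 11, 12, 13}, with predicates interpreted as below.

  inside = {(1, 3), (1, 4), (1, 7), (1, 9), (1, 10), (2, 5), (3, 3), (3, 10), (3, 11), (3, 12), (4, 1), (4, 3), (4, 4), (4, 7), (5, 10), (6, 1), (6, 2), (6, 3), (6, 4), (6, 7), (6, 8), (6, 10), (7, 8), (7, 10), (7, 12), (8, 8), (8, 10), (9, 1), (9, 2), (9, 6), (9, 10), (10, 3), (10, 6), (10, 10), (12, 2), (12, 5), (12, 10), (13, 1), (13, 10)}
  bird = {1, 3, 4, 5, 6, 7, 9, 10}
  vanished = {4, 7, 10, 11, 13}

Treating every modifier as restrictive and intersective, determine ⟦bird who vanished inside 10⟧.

{7, 10}

⟦who vanished⟧ = ⟦vanished⟧ = {4, 7, 10, 11, 13}
⟦inside 10⟧ = {x : ⟨x, 10⟩ ∈ ⟦inside⟧} = {1, 3, 5, 6, 7, 8, 9, 10, 12, 13}
⟦bird⟧ = {1, 3, 4, 5, 6, 7, 9, 10}
… ∩ ⟦who vanished⟧ = {1, 3, 4, 5, 6, 7, 9, 10} ∩ {4, 7, 10, 11, 13} = {4, 7, 10}
… ∩ ⟦inside 10⟧ = {4, 7, 10} ∩ {1, 3, 5, 6, 7, 8, 9, 10, 12, 13} = {7, 10}
So ⟦bird who vanished inside 10⟧ = {7, 10}.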